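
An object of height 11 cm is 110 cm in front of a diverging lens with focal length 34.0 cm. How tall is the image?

For a diverging lens, f = -34.0 cm.
1/d_i = 1/f − 1/d_o = 1/(-34.00) − 1/(110) = -0.03850, so d_i = -25.97 cm.
m = −d_i/d_o = +0.2361.
|h_i| = |m|·h_o = 0.2361 × 11 = 2.60 cm. The image is virtual, upright and reduced, on the same side as the object.

2.60 cm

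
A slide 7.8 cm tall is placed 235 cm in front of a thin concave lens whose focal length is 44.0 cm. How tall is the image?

1.23 cm

For a concave lens, f = -44.0 cm.
1/d_i = 1/f − 1/d_o = 1/(-44.00) − 1/(235) = -0.02698, so d_i = -37.06 cm.
m = −d_i/d_o = +0.1577.
|h_i| = |m|·h_o = 0.1577 × 7.8 = 1.23 cm. The image is virtual, upright and reduced, on the same side as the object.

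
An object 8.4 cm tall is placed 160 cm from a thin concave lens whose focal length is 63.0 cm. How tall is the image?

For a concave lens, f = -63.0 cm.
1/d_i = 1/f − 1/d_o = 1/(-63.00) − 1/(160) = -0.02212, so d_i = -45.20 cm.
m = −d_i/d_o = +0.2825.
|h_i| = |m|·h_o = 0.2825 × 8.4 = 2.37 cm. The image is virtual, upright and reduced, on the same side as the object.

2.37 cm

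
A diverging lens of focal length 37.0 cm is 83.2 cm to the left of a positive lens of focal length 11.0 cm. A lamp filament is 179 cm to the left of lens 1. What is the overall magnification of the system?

f₁ = −37.0 cm (diverging).
Lens 1: 1/d_i1 = 1/(-37.0) − 1/(179) = -0.03261, so d_i1 = -30.66 cm; m₁ = −d_i1/d_o1 = +0.1713.
d_o2 = 83.2 − (-30.66) = 113.9 cm.
Lens 2: 1/d_i2 = 1/(11.0) − 1/(113.9) = 0.08213, so d_i2 = 12.18 cm; m₂ = −d_i2/d_o2 = -0.1069.
m = m₁·m₂ = (+0.1713)(-0.1069) = -0.0183.

m = -0.0183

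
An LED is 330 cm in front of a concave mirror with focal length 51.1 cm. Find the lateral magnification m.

1/d_i = 1/f − 1/d_o = 1/(51.10) − 1/(330) = 0.01654, so d_i = 60.46 cm.
m = −d_i/d_o = −(60.46)/(330) = -0.183.
The image is real, inverted and reduced, in front of the mirror.

m = -0.183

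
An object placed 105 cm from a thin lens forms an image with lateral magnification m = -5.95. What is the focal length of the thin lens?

m = −d_i/d_o ⇒ d_i = −m·d_o = −(-5.95)·(105) = 624.8 cm.
1/f = 1/d_o + 1/d_i = 1/(105) + 1/(624.8) = 0.01112, so f = 89.9 cm.
Since f is positive, the thin lens is converging.

f = 89.9 cm (converging)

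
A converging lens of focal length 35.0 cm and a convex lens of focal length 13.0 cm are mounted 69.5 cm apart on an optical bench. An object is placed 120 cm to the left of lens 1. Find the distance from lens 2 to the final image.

Lens 1: 1/d_i1 = 1/f₁ − 1/d_o1 = 1/(35.0) − 1/(120) = 0.02024, so d_i1 = 49.41 cm.
The intermediate image is 49.41 cm to the right of lens 1, which is 69.5 − (49.41) = 20.09 cm to the left of lens 2, so d_o2 = +20.09 cm.
Lens 2: 1/d_i2 = 1/f₂ − 1/d_o2 = 1/(13.0) − 1/(20.09) = 0.02715, so d_i2 = 36.8 cm.
The final image is real, 36.8 cm to the right of lens 2 (overall magnification ≈ 0.76).

36.8 cm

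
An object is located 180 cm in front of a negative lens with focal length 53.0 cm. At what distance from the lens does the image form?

For a negative lens, f = -53.0 cm.
Lens equation: 1/v = 1/f − 1/u = 1/(-53.00) − 1/(180) = -0.01887 − 0.005556 = -0.02442, so v = -40.9 cm.
The image is virtual, upright and reduced, on the same side as the object.

40.9 cm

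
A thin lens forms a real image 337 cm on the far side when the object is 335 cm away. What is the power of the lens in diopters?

P = +0.595 D

d_i = +337 cm.
1/f = 1/d_o + 1/d_i = 1/(335) + 1/(337) = 0.005952 cm⁻¹.
f = 168.0 cm = 1.680 m, so P = 1/f = +0.595 D.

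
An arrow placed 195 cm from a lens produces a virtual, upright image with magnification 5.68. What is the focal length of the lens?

m = −d_i/d_o ⇒ d_i = −m·d_o = −(+5.68)·(195) = -1108 cm.
1/f = 1/d_o + 1/d_i = 1/(195) + 1/(-1108) = 0.004226, so f = 237 cm.
Since f is positive, the lens is converging.

f = 237 cm (converging)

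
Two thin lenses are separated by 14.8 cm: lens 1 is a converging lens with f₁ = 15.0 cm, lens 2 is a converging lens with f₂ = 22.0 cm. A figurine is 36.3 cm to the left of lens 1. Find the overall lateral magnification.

m = -0.473

Lens 1: 1/d_i1 = 1/(15.0) − 1/(36.3) = 0.03912, so d_i1 = 25.56 cm; m₁ = −d_i1/d_o1 = -0.7041.
d_o2 = 14.8 − (25.56) = -10.76 cm (virtual object).
Lens 2: 1/d_i2 = 1/(22.0) − 1/(-10.76) = 0.1384, so d_i2 = 7.226 cm; m₂ = −d_i2/d_o2 = +0.6716.
m = m₁·m₂ = (-0.7041)(+0.6716) = -0.473.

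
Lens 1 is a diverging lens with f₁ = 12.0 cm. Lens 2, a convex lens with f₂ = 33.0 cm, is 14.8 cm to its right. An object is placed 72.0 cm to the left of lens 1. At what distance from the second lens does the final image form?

105 cm

Lens 1 is diverging, so f₁ = −12.0 cm.
Lens 1: 1/d_i1 = 1/f₁ − 1/d_o1 = 1/(-12.0) − 1/(72.0) = -0.09722, so d_i1 = -10.29 cm.
The intermediate image is 10.29 cm to the left of lens 1 (virtual), which is 14.8 − (-10.29) = 25.09 cm to the left of lens 2, so d_o2 = +25.09 cm.
Lens 2: 1/d_i2 = 1/f₂ − 1/d_o2 = 1/(33.0) − 1/(25.09) = -0.009553, so d_i2 = -105 cm.
The final image is virtual, 105 cm to the left of lens 2 (overall magnification ≈ 0.60).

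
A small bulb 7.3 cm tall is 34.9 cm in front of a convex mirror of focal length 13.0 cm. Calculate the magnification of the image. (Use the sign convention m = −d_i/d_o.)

For a convex mirror, f = -13.0 cm.
1/d_i = 1/f − 1/d_o = 1/(-13.00) − 1/(34.9) = -0.1056, so d_i = -9.472 cm.
m = −d_i/d_o = −(-9.472)/(34.9) = +0.271.
The image is virtual, upright and reduced, behind the mirror.

m = +0.271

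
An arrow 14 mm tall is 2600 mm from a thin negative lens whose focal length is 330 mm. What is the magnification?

For a negative lens, f = -330 mm.
1/d_i = 1/f − 1/d_o = 1/(-330.0) − 1/(2600) = -0.003415, so d_i = -292.8 mm.
m = −d_i/d_o = −(-292.8)/(2600) = +0.113.
The image is virtual, upright and reduced, on the same side as the object.

m = +0.113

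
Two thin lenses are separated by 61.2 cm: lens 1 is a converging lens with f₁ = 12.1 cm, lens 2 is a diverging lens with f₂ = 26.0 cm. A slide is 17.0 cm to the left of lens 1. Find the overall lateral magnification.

m = -1.42

Lens 1: 1/d_i1 = 1/(12.1) − 1/(17.0) = 0.02382, so d_i1 = 41.98 cm; m₁ = −d_i1/d_o1 = -2.469.
d_o2 = 61.2 − (41.98) = 19.22 cm.
f₂ = −26.0 cm (diverging).
Lens 2: 1/d_i2 = 1/(-26.0) − 1/(19.22) = -0.09049, so d_i2 = -11.05 cm; m₂ = −d_i2/d_o2 = +0.5750.
m = m₁·m₂ = (-2.469)(+0.5750) = -1.42.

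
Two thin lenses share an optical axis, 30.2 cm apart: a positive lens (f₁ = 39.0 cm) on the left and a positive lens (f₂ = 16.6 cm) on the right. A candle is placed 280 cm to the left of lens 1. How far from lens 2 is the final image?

Lens 1: 1/d_i1 = 1/f₁ − 1/d_o1 = 1/(39.0) − 1/(280) = 0.02207, so d_i1 = 45.31 cm.
The intermediate image is 45.31 cm to the right of lens 1, which lies 15.11 cm to the right of lens 2 — a virtual object — so d_o2 = −15.11 cm.
Lens 2: 1/d_i2 = 1/f₂ − 1/d_o2 = 1/(16.6) − 1/(-15.11) = 0.1264, so d_i2 = 7.91 cm.
The final image is real, 7.91 cm to the right of lens 2 (overall magnification ≈ -0.085).

7.91 cm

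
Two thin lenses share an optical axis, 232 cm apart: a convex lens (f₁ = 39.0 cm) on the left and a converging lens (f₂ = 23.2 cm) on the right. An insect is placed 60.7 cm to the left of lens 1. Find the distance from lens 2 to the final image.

Lens 1: 1/d_i1 = 1/f₁ − 1/d_o1 = 1/(39.0) − 1/(60.7) = 0.009167, so d_i1 = 109.1 cm.
The intermediate image is 109.1 cm to the right of lens 1, which is 232 − (109.1) = 122.9 cm to the left of lens 2, so d_o2 = +122.9 cm.
Lens 2: 1/d_i2 = 1/f₂ − 1/d_o2 = 1/(23.2) − 1/(122.9) = 0.03497, so d_i2 = 28.6 cm.
The final image is real, 28.6 cm to the right of lens 2 (overall magnification ≈ 0.42).

28.6 cm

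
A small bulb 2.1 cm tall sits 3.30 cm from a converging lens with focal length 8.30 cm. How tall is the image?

1/d_i = 1/f − 1/d_o = 1/(8.300) − 1/(3.30) = -0.1825, so d_i = -5.478 cm.
m = −d_i/d_o = +1.660.
|h_i| = |m|·h_o = 1.660 × 2.1 = 3.49 cm. The image is virtual, upright and enlarged, on the same side as the object.

3.49 cm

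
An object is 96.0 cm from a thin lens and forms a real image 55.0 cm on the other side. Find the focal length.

f = 35.0 cm (converging)

Real image ⇒ d_i = +55.0 cm.
1/f = 1/d_o + 1/d_i = 1/(96.0) + 1/(55.0) = 0.02860, so f = 35.0 cm.
Since f is positive, the thin lens is converging.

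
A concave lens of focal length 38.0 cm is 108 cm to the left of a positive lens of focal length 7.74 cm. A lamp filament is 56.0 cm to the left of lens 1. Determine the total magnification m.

m = -0.0255

f₁ = −38.0 cm (diverging).
Lens 1: 1/d_i1 = 1/(-38.0) − 1/(56.0) = -0.04417, so d_i1 = -22.64 cm; m₁ = −d_i1/d_o1 = +0.4043.
d_o2 = 108 − (-22.64) = 130.6 cm.
Lens 2: 1/d_i2 = 1/(7.74) − 1/(130.6) = 0.1215, so d_i2 = 8.228 cm; m₂ = −d_i2/d_o2 = -0.06300.
m = m₁·m₂ = (+0.4043)(-0.06300) = -0.0255.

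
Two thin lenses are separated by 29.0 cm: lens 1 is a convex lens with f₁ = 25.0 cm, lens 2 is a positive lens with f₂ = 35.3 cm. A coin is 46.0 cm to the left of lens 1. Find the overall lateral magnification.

Lens 1: 1/d_i1 = 1/(25.0) − 1/(46.0) = 0.01826, so d_i1 = 54.76 cm; m₁ = −d_i1/d_o1 = -1.190.
d_o2 = 29.0 − (54.76) = -25.76 cm (virtual object).
Lens 2: 1/d_i2 = 1/(35.3) − 1/(-25.76) = 0.06715, so d_i2 = 14.89 cm; m₂ = −d_i2/d_o2 = +0.5781.
m = m₁·m₂ = (-1.190)(+0.5781) = -0.688.

m = -0.688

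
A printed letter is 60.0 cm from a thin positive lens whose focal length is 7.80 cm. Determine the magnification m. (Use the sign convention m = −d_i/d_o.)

1/d_i = 1/f − 1/d_o = 1/(7.800) − 1/(60.0) = 0.1115, so d_i = 8.966 cm.
m = −d_i/d_o = −(8.966)/(60.0) = -0.149.
The image is real, inverted and reduced, on the far side of the lens.

m = -0.149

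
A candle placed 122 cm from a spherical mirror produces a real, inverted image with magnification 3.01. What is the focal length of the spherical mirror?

f = 91.6 cm (concave)

m = −d_i/d_o ⇒ d_i = −m·d_o = −(-3.01)·(122) = 367.2 cm.
1/f = 1/d_o + 1/d_i = 1/(122) + 1/(367.2) = 0.01092, so f = 91.6 cm.
Since f is positive, the spherical mirror is concave.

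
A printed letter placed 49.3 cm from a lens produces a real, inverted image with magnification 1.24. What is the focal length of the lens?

m = −d_i/d_o ⇒ d_i = −m·d_o = −(-1.24)·(49.3) = 61.13 cm.
1/f = 1/d_o + 1/d_i = 1/(49.3) + 1/(61.13) = 0.03664, so f = 27.3 cm.
Since f is positive, the lens is converging.

f = 27.3 cm (converging)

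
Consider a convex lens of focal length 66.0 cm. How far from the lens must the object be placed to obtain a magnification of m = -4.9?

m = −d_i/d_o ⇒ d_i = −m·d_o.
1/f = 1/d_o + 1/d_i = 1/d_o − 1/(m·d_o) = (1 − 1/m)/d_o, so d_o = f(1 − 1/m) = (66.00)(1 − 1/(-4.9)) = 79.5 cm.

79.5 cm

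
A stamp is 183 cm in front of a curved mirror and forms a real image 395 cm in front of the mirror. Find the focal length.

f = 125 cm (concave)

Real image ⇒ d_i = +395 cm.
1/f = 1/d_o + 1/d_i = 1/(183) + 1/(395) = 0.007996, so f = 125 cm.
Since f is positive, the curved mirror is concave.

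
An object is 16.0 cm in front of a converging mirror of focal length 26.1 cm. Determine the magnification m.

m = +2.58

1/d_i = 1/f − 1/d_o = 1/(26.10) − 1/(16.0) = -0.02419, so d_i = -41.35 cm.
m = −d_i/d_o = −(-41.35)/(16.0) = +2.58.
The image is virtual, upright and enlarged, behind the mirror.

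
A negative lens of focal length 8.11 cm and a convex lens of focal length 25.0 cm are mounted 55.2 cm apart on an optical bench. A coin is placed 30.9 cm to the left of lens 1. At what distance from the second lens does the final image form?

Lens 1 is diverging, so f₁ = −8.11 cm.
Lens 1: 1/d_i1 = 1/f₁ − 1/d_o1 = 1/(-8.11) − 1/(30.9) = -0.1557, so d_i1 = -6.424 cm.
The intermediate image is 6.424 cm to the left of lens 1 (virtual), which is 55.2 − (-6.424) = 61.62 cm to the left of lens 2, so d_o2 = +61.62 cm.
Lens 2: 1/d_i2 = 1/f₂ − 1/d_o2 = 1/(25.0) − 1/(61.62) = 0.02377, so d_i2 = 42.1 cm.
The final image is real, 42.1 cm to the right of lens 2 (overall magnification ≈ -0.14).

42.1 cm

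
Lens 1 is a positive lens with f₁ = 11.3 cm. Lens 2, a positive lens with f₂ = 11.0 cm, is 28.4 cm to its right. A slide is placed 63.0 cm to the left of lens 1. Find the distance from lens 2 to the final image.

Lens 1: 1/d_i1 = 1/f₁ − 1/d_o1 = 1/(11.3) − 1/(63.0) = 0.07262, so d_i1 = 13.77 cm.
The intermediate image is 13.77 cm to the right of lens 1, which is 28.4 − (13.77) = 14.63 cm to the left of lens 2, so d_o2 = +14.63 cm.
Lens 2: 1/d_i2 = 1/f₂ − 1/d_o2 = 1/(11.0) − 1/(14.63) = 0.02256, so d_i2 = 44.3 cm.
The final image is real, 44.3 cm to the right of lens 2 (overall magnification ≈ 0.66).

44.3 cm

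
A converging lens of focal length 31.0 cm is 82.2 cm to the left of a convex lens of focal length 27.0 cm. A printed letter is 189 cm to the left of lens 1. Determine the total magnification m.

m = +0.292

Lens 1: 1/d_i1 = 1/(31.0) − 1/(189) = 0.02697, so d_i1 = 37.08 cm; m₁ = −d_i1/d_o1 = -0.1962.
d_o2 = 82.2 − (37.08) = 45.12 cm.
Lens 2: 1/d_i2 = 1/(27.0) − 1/(45.12) = 0.01487, so d_i2 = 67.23 cm; m₂ = −d_i2/d_o2 = -1.490.
m = m₁·m₂ = (-0.1962)(-1.490) = +0.292.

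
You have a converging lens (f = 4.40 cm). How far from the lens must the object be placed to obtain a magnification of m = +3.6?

m = −d_i/d_o ⇒ d_i = −m·d_o.
1/f = 1/d_o + 1/d_i = 1/d_o − 1/(m·d_o) = (1 − 1/m)/d_o, so d_o = f(1 − 1/m) = (4.400)(1 − 1/(+3.6)) = 3.18 cm.

3.18 cm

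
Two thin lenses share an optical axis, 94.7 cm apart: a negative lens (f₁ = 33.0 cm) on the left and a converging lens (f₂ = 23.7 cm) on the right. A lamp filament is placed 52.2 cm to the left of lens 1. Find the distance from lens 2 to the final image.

Lens 1 is diverging, so f₁ = −33.0 cm.
Lens 1: 1/d_i1 = 1/f₁ − 1/d_o1 = 1/(-33.0) − 1/(52.2) = -0.04946, so d_i1 = -20.22 cm.
The intermediate image is 20.22 cm to the left of lens 1 (virtual), which is 94.7 − (-20.22) = 114.9 cm to the left of lens 2, so d_o2 = +114.9 cm.
Lens 2: 1/d_i2 = 1/f₂ − 1/d_o2 = 1/(23.7) − 1/(114.9) = 0.03349, so d_i2 = 29.9 cm.
The final image is real, 29.9 cm to the right of lens 2 (overall magnification ≈ -0.10).

29.9 cm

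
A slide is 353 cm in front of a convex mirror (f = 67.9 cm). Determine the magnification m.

m = +0.161

For a convex mirror, f = -67.9 cm.
1/d_i = 1/f − 1/d_o = 1/(-67.90) − 1/(353) = -0.01756, so d_i = -56.95 cm.
m = −d_i/d_o = −(-56.95)/(353) = +0.161.
The image is virtual, upright and reduced, behind the mirror.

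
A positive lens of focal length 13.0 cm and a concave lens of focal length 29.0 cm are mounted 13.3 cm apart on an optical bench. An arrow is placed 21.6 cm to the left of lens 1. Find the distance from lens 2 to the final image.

Lens 1: 1/d_i1 = 1/f₁ − 1/d_o1 = 1/(13.0) − 1/(21.6) = 0.03063, so d_i1 = 32.65 cm.
The intermediate image is 32.65 cm to the right of lens 1, which lies 19.35 cm to the right of lens 2 — a virtual object — so d_o2 = −19.35 cm.
Lens 2 is diverging, so f₂ = −29.0 cm.
Lens 2: 1/d_i2 = 1/f₂ − 1/d_o2 = 1/(-29.0) − 1/(-19.35) = 0.01720, so d_i2 = 58.2 cm.
The final image is real, 58.2 cm to the right of lens 2 (overall magnification ≈ -4.5).

58.2 cm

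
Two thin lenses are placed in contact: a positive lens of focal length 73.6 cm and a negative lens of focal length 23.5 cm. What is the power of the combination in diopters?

P₁ = 1/f₁ = 1/(0.736 m) = +1.359 D; P₂ = 1/f₂ = 1/(-0.235 m) = -4.255 D.
For thin lenses in contact, P = P₁ + P₂ = (+1.359) + (-4.255) = -2.90 D.

P = -2.90 D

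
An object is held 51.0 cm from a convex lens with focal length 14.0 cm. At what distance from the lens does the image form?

Lens equation: 1/q = 1/f − 1/p = 1/(14.00) − 1/(51.0) = 0.07143 − 0.01961 = 0.05182, so q = 19.3 cm.
The image is real, inverted and reduced, on the far side of the lens.

19.3 cm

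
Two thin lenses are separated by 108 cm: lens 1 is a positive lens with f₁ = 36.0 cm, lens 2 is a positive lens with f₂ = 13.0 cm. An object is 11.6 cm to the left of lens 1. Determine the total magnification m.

Lens 1: 1/d_i1 = 1/(36.0) − 1/(11.6) = -0.05843, so d_i1 = -17.11 cm; m₁ = −d_i1/d_o1 = +1.475.
d_o2 = 108 − (-17.11) = 125.1 cm.
Lens 2: 1/d_i2 = 1/(13.0) − 1/(125.1) = 0.06893, so d_i2 = 14.51 cm; m₂ = −d_i2/d_o2 = -0.1160.
m = m₁·m₂ = (+1.475)(-0.1160) = -0.171.

m = -0.171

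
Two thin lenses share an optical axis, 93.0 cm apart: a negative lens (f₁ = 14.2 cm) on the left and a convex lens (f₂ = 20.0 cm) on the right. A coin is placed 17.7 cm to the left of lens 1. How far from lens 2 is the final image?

Lens 1 is diverging, so f₁ = −14.2 cm.
Lens 1: 1/d_i1 = 1/f₁ − 1/d_o1 = 1/(-14.2) − 1/(17.7) = -0.1269, so d_i1 = -7.879 cm.
The intermediate image is 7.879 cm to the left of lens 1 (virtual), which is 93.0 − (-7.879) = 100.9 cm to the left of lens 2, so d_o2 = +100.9 cm.
Lens 2: 1/d_i2 = 1/f₂ − 1/d_o2 = 1/(20.0) − 1/(100.9) = 0.04009, so d_i2 = 24.9 cm.
The final image is real, 24.9 cm to the right of lens 2 (overall magnification ≈ -0.11).

24.9 cm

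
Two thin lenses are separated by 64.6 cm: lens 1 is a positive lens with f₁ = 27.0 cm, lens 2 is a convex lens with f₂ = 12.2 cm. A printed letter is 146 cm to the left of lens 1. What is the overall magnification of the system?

Lens 1: 1/d_i1 = 1/(27.0) − 1/(146) = 0.03019, so d_i1 = 33.13 cm; m₁ = −d_i1/d_o1 = -0.2269.
d_o2 = 64.6 − (33.13) = 31.47 cm.
Lens 2: 1/d_i2 = 1/(12.2) − 1/(31.47) = 0.05019, so d_i2 = 19.92 cm; m₂ = −d_i2/d_o2 = -0.6331.
m = m₁·m₂ = (-0.2269)(-0.6331) = +0.144.

m = +0.144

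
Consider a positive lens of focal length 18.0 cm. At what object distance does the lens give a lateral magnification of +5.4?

14.7 cm

m = −d_i/d_o ⇒ d_i = −m·d_o.
1/f = 1/d_o + 1/d_i = 1/d_o − 1/(m·d_o) = (1 − 1/m)/d_o, so d_o = f(1 − 1/m) = (18.00)(1 − 1/(+5.4)) = 14.7 cm.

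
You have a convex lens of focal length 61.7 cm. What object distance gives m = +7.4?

m = −d_i/d_o ⇒ d_i = −m·d_o.
1/f = 1/d_o + 1/d_i = 1/d_o − 1/(m·d_o) = (1 − 1/m)/d_o, so d_o = f(1 − 1/m) = (61.70)(1 − 1/(+7.4)) = 53.4 cm.

53.4 cm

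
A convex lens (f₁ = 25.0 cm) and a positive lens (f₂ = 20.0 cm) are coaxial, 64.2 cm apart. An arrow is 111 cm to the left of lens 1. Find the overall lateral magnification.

Lens 1: 1/d_i1 = 1/(25.0) − 1/(111) = 0.03099, so d_i1 = 32.27 cm; m₁ = −d_i1/d_o1 = -0.2907.
d_o2 = 64.2 − (32.27) = 31.93 cm.
Lens 2: 1/d_i2 = 1/(20.0) − 1/(31.93) = 0.01868, so d_i2 = 53.53 cm; m₂ = −d_i2/d_o2 = -1.676.
m = m₁·m₂ = (-0.2907)(-1.676) = +0.487.

m = +0.487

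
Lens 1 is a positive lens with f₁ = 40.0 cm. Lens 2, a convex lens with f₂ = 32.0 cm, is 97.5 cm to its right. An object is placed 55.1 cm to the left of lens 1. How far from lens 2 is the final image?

Lens 1: 1/d_i1 = 1/f₁ − 1/d_o1 = 1/(40.0) − 1/(55.1) = 0.006851, so d_i1 = 146.0 cm.
The intermediate image is 146.0 cm to the right of lens 1, which lies 48.50 cm to the right of lens 2 — a virtual object — so d_o2 = −48.50 cm.
Lens 2: 1/d_i2 = 1/f₂ − 1/d_o2 = 1/(32.0) − 1/(-48.50) = 0.05187, so d_i2 = 19.3 cm.
The final image is real, 19.3 cm to the right of lens 2 (overall magnification ≈ -1.1).

19.3 cm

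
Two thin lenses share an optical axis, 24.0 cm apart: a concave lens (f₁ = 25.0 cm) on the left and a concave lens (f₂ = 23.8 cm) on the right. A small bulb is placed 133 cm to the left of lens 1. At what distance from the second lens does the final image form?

15.6 cm

Lens 1 is diverging, so f₁ = −25.0 cm.
Lens 1: 1/d_i1 = 1/f₁ − 1/d_o1 = 1/(-25.0) − 1/(133) = -0.04752, so d_i1 = -21.04 cm.
The intermediate image is 21.04 cm to the left of lens 1 (virtual), which is 24.0 − (-21.04) = 45.04 cm to the left of lens 2, so d_o2 = +45.04 cm.
Lens 2 is diverging, so f₂ = −23.8 cm.
Lens 2: 1/d_i2 = 1/f₂ − 1/d_o2 = 1/(-23.8) − 1/(45.04) = -0.06422, so d_i2 = -15.6 cm.
The final image is virtual, 15.6 cm to the left of lens 2 (overall magnification ≈ 0.055).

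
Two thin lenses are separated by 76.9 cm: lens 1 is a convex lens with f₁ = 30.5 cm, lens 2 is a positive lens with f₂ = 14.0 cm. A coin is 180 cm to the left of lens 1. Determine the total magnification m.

m = +0.109

Lens 1: 1/d_i1 = 1/(30.5) − 1/(180) = 0.02723, so d_i1 = 36.72 cm; m₁ = −d_i1/d_o1 = -0.2040.
d_o2 = 76.9 − (36.72) = 40.18 cm.
Lens 2: 1/d_i2 = 1/(14.0) − 1/(40.18) = 0.04654, so d_i2 = 21.49 cm; m₂ = −d_i2/d_o2 = -0.5348.
m = m₁·m₂ = (-0.2040)(-0.5348) = +0.109.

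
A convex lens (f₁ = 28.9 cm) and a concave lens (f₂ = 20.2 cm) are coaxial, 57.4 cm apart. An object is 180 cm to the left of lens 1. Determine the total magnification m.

Lens 1: 1/d_i1 = 1/(28.9) − 1/(180) = 0.02905, so d_i1 = 34.43 cm; m₁ = −d_i1/d_o1 = -0.1913.
d_o2 = 57.4 − (34.43) = 22.97 cm.
f₂ = −20.2 cm (diverging).
Lens 2: 1/d_i2 = 1/(-20.2) − 1/(22.97) = -0.09304, so d_i2 = -10.75 cm; m₂ = −d_i2/d_o2 = +0.4679.
m = m₁·m₂ = (-0.1913)(+0.4679) = -0.0895.

m = -0.0895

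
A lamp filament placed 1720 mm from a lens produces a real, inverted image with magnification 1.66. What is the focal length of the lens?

f = 1070 mm (converging)

m = −d_i/d_o ⇒ d_i = −m·d_o = −(-1.66)·(1720) = 2855 mm.
1/f = 1/d_o + 1/d_i = 1/(1720) + 1/(2855) = 0.0009317, so f = 1070 mm.
Since f is positive, the lens is converging.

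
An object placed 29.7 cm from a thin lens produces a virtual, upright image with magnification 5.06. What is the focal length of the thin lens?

f = 37.0 cm (converging)

m = −d_i/d_o ⇒ d_i = −m·d_o = −(+5.06)·(29.7) = -150.3 cm.
1/f = 1/d_o + 1/d_i = 1/(29.7) + 1/(-150.3) = 0.02702, so f = 37.0 cm.
Since f is positive, the thin lens is converging.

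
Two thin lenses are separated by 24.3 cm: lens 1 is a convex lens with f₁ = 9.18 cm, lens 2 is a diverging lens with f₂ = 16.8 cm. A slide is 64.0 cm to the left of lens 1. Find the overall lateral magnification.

m = -0.0926

Lens 1: 1/d_i1 = 1/(9.18) − 1/(64.0) = 0.09331, so d_i1 = 10.72 cm; m₁ = −d_i1/d_o1 = -0.1675.
d_o2 = 24.3 − (10.72) = 13.58 cm.
f₂ = −16.8 cm (diverging).
Lens 2: 1/d_i2 = 1/(-16.8) − 1/(13.58) = -0.1332, so d_i2 = -7.510 cm; m₂ = −d_i2/d_o2 = +0.5530.
m = m₁·m₂ = (-0.1675)(+0.5530) = -0.0926.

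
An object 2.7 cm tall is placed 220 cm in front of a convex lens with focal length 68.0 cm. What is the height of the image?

1.21 cm

1/d_i = 1/f − 1/d_o = 1/(68.00) − 1/(220) = 0.01016, so d_i = 98.42 cm.
m = −d_i/d_o = -0.4474.
|h_i| = |m|·h_o = 0.4474 × 2.7 = 1.21 cm. The image is real, inverted and reduced, on the far side of the lens.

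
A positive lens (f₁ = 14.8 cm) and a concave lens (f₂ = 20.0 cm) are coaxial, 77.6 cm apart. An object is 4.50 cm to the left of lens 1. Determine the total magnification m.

Lens 1: 1/d_i1 = 1/(14.8) − 1/(4.50) = -0.1547, so d_i1 = -6.466 cm; m₁ = −d_i1/d_o1 = +1.437.
d_o2 = 77.6 − (-6.466) = 84.07 cm.
f₂ = −20.0 cm (diverging).
Lens 2: 1/d_i2 = 1/(-20.0) − 1/(84.07) = -0.06189, so d_i2 = -16.16 cm; m₂ = −d_i2/d_o2 = +0.1922.
m = m₁·m₂ = (+1.437)(+0.1922) = +0.276.

m = +0.276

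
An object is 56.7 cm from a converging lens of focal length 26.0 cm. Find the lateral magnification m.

1/d_i = 1/f − 1/d_o = 1/(26.00) − 1/(56.7) = 0.02082, so d_i = 48.02 cm.
m = −d_i/d_o = −(48.02)/(56.7) = -0.847.
The image is real, inverted and reduced, on the far side of the lens.

m = -0.847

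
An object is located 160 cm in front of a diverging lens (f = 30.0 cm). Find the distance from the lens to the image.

For a diverging lens, f = -30.0 cm.
Lens equation: 1/q = 1/f − 1/p = 1/(-30.00) − 1/(160) = -0.03333 − 0.006250 = -0.03958, so q = -25.3 cm.
The image is virtual, upright and reduced, on the same side as the object.

25.3 cm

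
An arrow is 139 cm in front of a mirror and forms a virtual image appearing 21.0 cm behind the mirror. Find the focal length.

f = -24.7 cm (convex)

Virtual image ⇒ d_i = −21.0 cm.
1/f = 1/d_o + 1/d_i = 1/(139) + 1/(-21.0) = -0.04042, so f = -24.7 cm.
Since f is negative, the mirror is convex.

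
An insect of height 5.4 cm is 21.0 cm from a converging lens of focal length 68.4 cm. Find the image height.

1/d_i = 1/f − 1/d_o = 1/(68.40) − 1/(21.0) = -0.03300, so d_i = -30.30 cm.
m = −d_i/d_o = +1.443.
|h_i| = |m|·h_o = 1.443 × 5.4 = 7.79 cm. The image is virtual, upright and enlarged, on the same side as the object.

7.79 cm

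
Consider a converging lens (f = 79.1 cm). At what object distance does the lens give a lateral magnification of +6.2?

m = −d_i/d_o ⇒ d_i = −m·d_o.
1/f = 1/d_o + 1/d_i = 1/d_o − 1/(m·d_o) = (1 − 1/m)/d_o, so d_o = f(1 − 1/m) = (79.10)(1 − 1/(+6.2)) = 66.3 cm.

66.3 cm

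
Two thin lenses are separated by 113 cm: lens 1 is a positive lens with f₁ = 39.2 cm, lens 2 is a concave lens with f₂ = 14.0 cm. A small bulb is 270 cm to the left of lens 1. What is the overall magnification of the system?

Lens 1: 1/d_i1 = 1/(39.2) − 1/(270) = 0.02181, so d_i1 = 45.86 cm; m₁ = −d_i1/d_o1 = -0.1699.
d_o2 = 113 − (45.86) = 67.14 cm.
f₂ = −14.0 cm (diverging).
Lens 2: 1/d_i2 = 1/(-14.0) − 1/(67.14) = -0.08632, so d_i2 = -11.58 cm; m₂ = −d_i2/d_o2 = +0.1725.
m = m₁·m₂ = (-0.1699)(+0.1725) = -0.0293.

m = -0.0293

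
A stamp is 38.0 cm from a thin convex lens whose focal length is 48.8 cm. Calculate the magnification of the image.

m = +4.52

1/d_i = 1/f − 1/d_o = 1/(48.80) − 1/(38.0) = -0.005824, so d_i = -171.7 cm.
m = −d_i/d_o = −(-171.7)/(38.0) = +4.52.
The image is virtual, upright and enlarged, on the same side as the object.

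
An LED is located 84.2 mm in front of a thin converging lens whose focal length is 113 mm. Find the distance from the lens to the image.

Thin-lens equation: 1/d_i = 1/f − 1/d_o = 1/(113.0) − 1/(84.2) = 0.008850 − 0.01188 = -0.003027, so d_i = -330 mm.
The image is virtual, upright and enlarged, on the same side as the object.

330 mm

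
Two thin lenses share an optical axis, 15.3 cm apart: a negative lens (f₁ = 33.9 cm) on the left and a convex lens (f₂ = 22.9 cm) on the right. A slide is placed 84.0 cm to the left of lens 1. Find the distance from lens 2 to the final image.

54.6 cm

Lens 1 is diverging, so f₁ = −33.9 cm.
Lens 1: 1/d_i1 = 1/f₁ − 1/d_o1 = 1/(-33.9) − 1/(84.0) = -0.04140, so d_i1 = -24.15 cm.
The intermediate image is 24.15 cm to the left of lens 1 (virtual), which is 15.3 − (-24.15) = 39.45 cm to the left of lens 2, so d_o2 = +39.45 cm.
Lens 2: 1/d_i2 = 1/f₂ − 1/d_o2 = 1/(22.9) − 1/(39.45) = 0.01832, so d_i2 = 54.6 cm.
The final image is real, 54.6 cm to the right of lens 2 (overall magnification ≈ -0.40).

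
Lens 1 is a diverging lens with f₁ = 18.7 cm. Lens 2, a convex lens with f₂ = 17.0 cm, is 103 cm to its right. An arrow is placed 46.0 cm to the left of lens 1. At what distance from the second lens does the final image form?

Lens 1 is diverging, so f₁ = −18.7 cm.
Lens 1: 1/d_i1 = 1/f₁ − 1/d_o1 = 1/(-18.7) − 1/(46.0) = -0.07522, so d_i1 = -13.30 cm.
The intermediate image is 13.30 cm to the left of lens 1 (virtual), which is 103 − (-13.30) = 116.3 cm to the left of lens 2, so d_o2 = +116.3 cm.
Lens 2: 1/d_i2 = 1/f₂ − 1/d_o2 = 1/(17.0) − 1/(116.3) = 0.05023, so d_i2 = 19.9 cm.
The final image is real, 19.9 cm to the right of lens 2 (overall magnification ≈ -0.049).

19.9 cm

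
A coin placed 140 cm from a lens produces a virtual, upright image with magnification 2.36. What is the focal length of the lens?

m = −d_i/d_o ⇒ d_i = −m·d_o = −(+2.36)·(140) = -330.4 cm.
1/f = 1/d_o + 1/d_i = 1/(140) + 1/(-330.4) = 0.004116, so f = 243 cm.
Since f is positive, the lens is converging.

f = 243 cm (converging)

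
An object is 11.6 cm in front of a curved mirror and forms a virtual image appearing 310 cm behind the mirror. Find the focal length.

Virtual image ⇒ d_i = −310 cm.
1/f = 1/d_o + 1/d_i = 1/(11.6) + 1/(-310) = 0.08298, so f = 12.1 cm.
Since f is positive, the curved mirror is concave.

f = 12.1 cm (concave)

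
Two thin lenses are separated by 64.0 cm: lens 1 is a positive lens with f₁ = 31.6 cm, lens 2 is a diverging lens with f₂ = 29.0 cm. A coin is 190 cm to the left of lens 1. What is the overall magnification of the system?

Lens 1: 1/d_i1 = 1/(31.6) − 1/(190) = 0.02638, so d_i1 = 37.90 cm; m₁ = −d_i1/d_o1 = -0.1995.
d_o2 = 64.0 − (37.90) = 26.10 cm.
f₂ = −29.0 cm (diverging).
Lens 2: 1/d_i2 = 1/(-29.0) − 1/(26.10) = -0.07280, so d_i2 = -13.74 cm; m₂ = −d_i2/d_o2 = +0.5263.
m = m₁·m₂ = (-0.1995)(+0.5263) = -0.105.

m = -0.105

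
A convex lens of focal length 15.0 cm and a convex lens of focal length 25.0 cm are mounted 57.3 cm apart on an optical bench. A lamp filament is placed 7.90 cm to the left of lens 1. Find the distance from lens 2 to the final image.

37.8 cm

Lens 1: 1/d_i1 = 1/f₁ − 1/d_o1 = 1/(15.0) − 1/(7.90) = -0.05992, so d_i1 = -16.69 cm.
The intermediate image is 16.69 cm to the left of lens 1 (virtual), which is 57.3 − (-16.69) = 73.99 cm to the left of lens 2, so d_o2 = +73.99 cm.
Lens 2: 1/d_i2 = 1/f₂ − 1/d_o2 = 1/(25.0) − 1/(73.99) = 0.02648, so d_i2 = 37.8 cm.
The final image is real, 37.8 cm to the right of lens 2 (overall magnification ≈ -1.1).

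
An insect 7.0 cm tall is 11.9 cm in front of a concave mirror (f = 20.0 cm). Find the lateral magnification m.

1/d_i = 1/f − 1/d_o = 1/(20.00) − 1/(11.9) = -0.03403, so d_i = -29.38 cm.
m = −d_i/d_o = −(-29.38)/(11.9) = +2.47.
The image is virtual, upright and enlarged, behind the mirror.

m = +2.47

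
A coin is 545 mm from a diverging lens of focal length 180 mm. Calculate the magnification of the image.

m = +0.248

For a diverging lens, f = -180 mm.
1/d_i = 1/f − 1/d_o = 1/(-180.0) − 1/(545) = -0.007390, so d_i = -135.3 mm.
m = −d_i/d_o = −(-135.3)/(545) = +0.248.
The image is virtual, upright and reduced, on the same side as the object.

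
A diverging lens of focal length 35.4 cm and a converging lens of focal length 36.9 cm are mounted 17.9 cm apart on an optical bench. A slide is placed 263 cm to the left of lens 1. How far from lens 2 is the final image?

Lens 1 is diverging, so f₁ = −35.4 cm.
Lens 1: 1/d_i1 = 1/f₁ − 1/d_o1 = 1/(-35.4) − 1/(263) = -0.03205, so d_i1 = -31.20 cm.
The intermediate image is 31.20 cm to the left of lens 1 (virtual), which is 17.9 − (-31.20) = 49.10 cm to the left of lens 2, so d_o2 = +49.10 cm.
Lens 2: 1/d_i2 = 1/f₂ − 1/d_o2 = 1/(36.9) − 1/(49.10) = 0.006734, so d_i2 = 149 cm.
The final image is real, 149 cm to the right of lens 2 (overall magnification ≈ -0.36).

149 cm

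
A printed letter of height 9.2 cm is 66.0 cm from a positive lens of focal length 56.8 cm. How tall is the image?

1/d_i = 1/f − 1/d_o = 1/(56.80) − 1/(66.0) = 0.002454, so d_i = 407.5 cm.
m = −d_i/d_o = -6.174.
|h_i| = |m|·h_o = 6.174 × 9.2 = 56.8 cm. The image is real, inverted and enlarged, on the far side of the lens.

56.8 cm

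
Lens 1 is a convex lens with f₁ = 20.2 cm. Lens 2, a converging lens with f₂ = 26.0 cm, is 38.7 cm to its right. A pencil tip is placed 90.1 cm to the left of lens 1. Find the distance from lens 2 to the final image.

24.7 cm

Lens 1: 1/d_i1 = 1/f₁ − 1/d_o1 = 1/(20.2) − 1/(90.1) = 0.03841, so d_i1 = 26.04 cm.
The intermediate image is 26.04 cm to the right of lens 1, which is 38.7 − (26.04) = 12.66 cm to the left of lens 2, so d_o2 = +12.66 cm.
Lens 2: 1/d_i2 = 1/f₂ − 1/d_o2 = 1/(26.0) − 1/(12.66) = -0.04053, so d_i2 = -24.7 cm.
The final image is virtual, 24.7 cm to the left of lens 2 (overall magnification ≈ -0.56).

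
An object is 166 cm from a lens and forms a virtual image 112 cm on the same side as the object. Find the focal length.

Virtual image ⇒ d_i = −112 cm.
1/f = 1/d_o + 1/d_i = 1/(166) + 1/(-112) = -0.002904, so f = -344 cm.
Since f is negative, the lens is diverging.

f = -344 cm (diverging)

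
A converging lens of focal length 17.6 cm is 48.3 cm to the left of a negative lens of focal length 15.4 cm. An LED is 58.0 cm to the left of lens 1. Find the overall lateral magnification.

Lens 1: 1/d_i1 = 1/(17.6) − 1/(58.0) = 0.03958, so d_i1 = 25.27 cm; m₁ = −d_i1/d_o1 = -0.4357.
d_o2 = 48.3 − (25.27) = 23.03 cm.
f₂ = −15.4 cm (diverging).
Lens 2: 1/d_i2 = 1/(-15.4) − 1/(23.03) = -0.1084, so d_i2 = -9.229 cm; m₂ = −d_i2/d_o2 = +0.4007.
m = m₁·m₂ = (-0.4357)(+0.4007) = -0.175.

m = -0.175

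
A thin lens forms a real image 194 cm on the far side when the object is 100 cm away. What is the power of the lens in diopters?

d_i = +194 cm.
1/f = 1/d_o + 1/d_i = 1/(100) + 1/(194) = 0.01515 cm⁻¹.
f = 65.99 cm = 0.6599 m, so P = 1/f = +1.52 D.

P = +1.52 D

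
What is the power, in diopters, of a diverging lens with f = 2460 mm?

P = -0.407 D

For a diverging lens, f = −2460 mm.
f = -246 cm = -2.46 m.
P = 1/f = 1/(-2.46 m) = -0.407 D.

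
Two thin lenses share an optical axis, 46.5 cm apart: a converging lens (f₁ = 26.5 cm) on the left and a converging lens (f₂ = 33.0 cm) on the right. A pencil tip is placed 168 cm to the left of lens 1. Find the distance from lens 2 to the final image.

Lens 1: 1/d_i1 = 1/f₁ − 1/d_o1 = 1/(26.5) − 1/(168) = 0.03178, so d_i1 = 31.46 cm.
The intermediate image is 31.46 cm to the right of lens 1, which is 46.5 − (31.46) = 15.04 cm to the left of lens 2, so d_o2 = +15.04 cm.
Lens 2: 1/d_i2 = 1/f₂ − 1/d_o2 = 1/(33.0) − 1/(15.04) = -0.03619, so d_i2 = -27.6 cm.
The final image is virtual, 27.6 cm to the left of lens 2 (overall magnification ≈ -0.34).

27.6 cm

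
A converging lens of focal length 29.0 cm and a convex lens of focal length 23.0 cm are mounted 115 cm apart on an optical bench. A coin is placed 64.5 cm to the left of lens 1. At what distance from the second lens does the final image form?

Lens 1: 1/d_i1 = 1/f₁ − 1/d_o1 = 1/(29.0) − 1/(64.5) = 0.01898, so d_i1 = 52.69 cm.
The intermediate image is 52.69 cm to the right of lens 1, which is 115 − (52.69) = 62.31 cm to the left of lens 2, so d_o2 = +62.31 cm.
Lens 2: 1/d_i2 = 1/f₂ − 1/d_o2 = 1/(23.0) − 1/(62.31) = 0.02743, so d_i2 = 36.5 cm.
The final image is real, 36.5 cm to the right of lens 2 (overall magnification ≈ 0.48).

36.5 cm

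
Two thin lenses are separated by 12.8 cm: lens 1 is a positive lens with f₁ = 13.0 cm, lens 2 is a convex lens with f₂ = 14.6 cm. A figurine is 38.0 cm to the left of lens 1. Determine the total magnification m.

Lens 1: 1/d_i1 = 1/(13.0) − 1/(38.0) = 0.05061, so d_i1 = 19.76 cm; m₁ = −d_i1/d_o1 = -0.5200.
d_o2 = 12.8 − (19.76) = -6.960 cm (virtual object).
Lens 2: 1/d_i2 = 1/(14.6) − 1/(-6.960) = 0.2122, so d_i2 = 4.713 cm; m₂ = −d_i2/d_o2 = +0.6772.
m = m₁·m₂ = (-0.5200)(+0.6772) = -0.352.

m = -0.352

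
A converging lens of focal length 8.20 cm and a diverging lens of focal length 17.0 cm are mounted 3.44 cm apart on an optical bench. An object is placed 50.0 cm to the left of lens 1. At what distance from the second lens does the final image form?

Lens 1: 1/d_i1 = 1/f₁ − 1/d_o1 = 1/(8.20) − 1/(50.0) = 0.1020, so d_i1 = 9.809 cm.
The intermediate image is 9.809 cm to the right of lens 1, which lies 6.369 cm to the right of lens 2 — a virtual object — so d_o2 = −6.369 cm.
Lens 2 is diverging, so f₂ = −17.0 cm.
Lens 2: 1/d_i2 = 1/f₂ − 1/d_o2 = 1/(-17.0) − 1/(-6.369) = 0.09819, so d_i2 = 10.2 cm.
The final image is real, 10.2 cm to the right of lens 2 (overall magnification ≈ -0.31).

10.2 cm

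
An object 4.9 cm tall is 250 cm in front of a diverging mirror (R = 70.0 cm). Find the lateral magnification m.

m = +0.123

f = R/2 = 70.0/2 = 35.00 cm; for a diverging mirror, f = -35.00 cm.
1/d_i = 1/f − 1/d_o = 1/(-35.00) − 1/(250) = -0.03257, so d_i = -30.70 cm.
m = −d_i/d_o = −(-30.70)/(250) = +0.123.
The image is virtual, upright and reduced, behind the mirror.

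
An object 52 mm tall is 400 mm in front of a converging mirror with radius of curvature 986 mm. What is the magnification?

f = R/2 = 986/2 = 493.0 mm.
1/d_i = 1/f − 1/d_o = 1/(493.0) − 1/(400) = -0.0004716, so d_i = -2120 mm.
m = −d_i/d_o = −(-2120)/(400) = +5.30.
The image is virtual, upright and enlarged, behind the mirror.

m = +5.30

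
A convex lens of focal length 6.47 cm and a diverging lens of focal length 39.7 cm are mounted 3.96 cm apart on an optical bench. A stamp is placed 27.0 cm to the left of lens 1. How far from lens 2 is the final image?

Lens 1: 1/d_i1 = 1/f₁ − 1/d_o1 = 1/(6.47) − 1/(27.0) = 0.1175, so d_i1 = 8.509 cm.
The intermediate image is 8.509 cm to the right of lens 1, which lies 4.549 cm to the right of lens 2 — a virtual object — so d_o2 = −4.549 cm.
Lens 2 is diverging, so f₂ = −39.7 cm.
Lens 2: 1/d_i2 = 1/f₂ − 1/d_o2 = 1/(-39.7) − 1/(-4.549) = 0.1946, so d_i2 = 5.14 cm.
The final image is real, 5.14 cm to the right of lens 2 (overall magnification ≈ -0.36).

5.14 cm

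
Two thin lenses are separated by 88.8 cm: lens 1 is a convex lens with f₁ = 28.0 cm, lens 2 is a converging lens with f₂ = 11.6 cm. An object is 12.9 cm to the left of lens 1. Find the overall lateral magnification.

m = -0.213

Lens 1: 1/d_i1 = 1/(28.0) − 1/(12.9) = -0.04181, so d_i1 = -23.92 cm; m₁ = −d_i1/d_o1 = +1.854.
d_o2 = 88.8 − (-23.92) = 112.7 cm.
Lens 2: 1/d_i2 = 1/(11.6) − 1/(112.7) = 0.07733, so d_i2 = 12.93 cm; m₂ = −d_i2/d_o2 = -0.1147.
m = m₁·m₂ = (+1.854)(-0.1147) = -0.213.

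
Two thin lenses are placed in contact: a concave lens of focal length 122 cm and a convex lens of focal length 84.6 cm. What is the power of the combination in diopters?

P₁ = 1/f₁ = 1/(-1.22 m) = -0.8197 D; P₂ = 1/f₂ = 1/(0.846 m) = +1.182 D.
For thin lenses in contact, P = P₁ + P₂ = (-0.8197) + (+1.182) = +0.362 D.

P = +0.362 D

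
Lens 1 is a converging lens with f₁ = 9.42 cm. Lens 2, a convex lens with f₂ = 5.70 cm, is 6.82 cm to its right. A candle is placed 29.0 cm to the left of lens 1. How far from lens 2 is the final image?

Lens 1: 1/d_i1 = 1/f₁ − 1/d_o1 = 1/(9.42) − 1/(29.0) = 0.07167, so d_i1 = 13.95 cm.
The intermediate image is 13.95 cm to the right of lens 1, which lies 7.130 cm to the right of lens 2 — a virtual object — so d_o2 = −7.130 cm.
Lens 2: 1/d_i2 = 1/f₂ − 1/d_o2 = 1/(5.70) − 1/(-7.130) = 0.3157, so d_i2 = 3.17 cm.
The final image is real, 3.17 cm to the right of lens 2 (overall magnification ≈ -0.21).

3.17 cm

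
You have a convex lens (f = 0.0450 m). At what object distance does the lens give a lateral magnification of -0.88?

0.0961 m

m = −d_i/d_o ⇒ d_i = −m·d_o.
1/f = 1/d_o + 1/d_i = 1/d_o − 1/(m·d_o) = (1 − 1/m)/d_o, so d_o = f(1 − 1/m) = (0.04500)(1 − 1/(-0.88)) = 0.0961 m.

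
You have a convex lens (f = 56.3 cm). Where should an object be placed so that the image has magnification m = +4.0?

m = −d_i/d_o ⇒ d_i = −m·d_o.
1/f = 1/d_o + 1/d_i = 1/d_o − 1/(m·d_o) = (1 − 1/m)/d_o, so d_o = f(1 − 1/m) = (56.30)(1 − 1/(+4.0)) = 42.2 cm.

42.2 cm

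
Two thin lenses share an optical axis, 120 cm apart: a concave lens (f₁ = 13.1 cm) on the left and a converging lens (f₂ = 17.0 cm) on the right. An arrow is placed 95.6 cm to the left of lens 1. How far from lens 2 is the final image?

19.5 cm

Lens 1 is diverging, so f₁ = −13.1 cm.
Lens 1: 1/d_i1 = 1/f₁ − 1/d_o1 = 1/(-13.1) − 1/(95.6) = -0.08680, so d_i1 = -11.52 cm.
The intermediate image is 11.52 cm to the left of lens 1 (virtual), which is 120 − (-11.52) = 131.5 cm to the left of lens 2, so d_o2 = +131.5 cm.
Lens 2: 1/d_i2 = 1/f₂ − 1/d_o2 = 1/(17.0) − 1/(131.5) = 0.05122, so d_i2 = 19.5 cm.
The final image is real, 19.5 cm to the right of lens 2 (overall magnification ≈ -0.018).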